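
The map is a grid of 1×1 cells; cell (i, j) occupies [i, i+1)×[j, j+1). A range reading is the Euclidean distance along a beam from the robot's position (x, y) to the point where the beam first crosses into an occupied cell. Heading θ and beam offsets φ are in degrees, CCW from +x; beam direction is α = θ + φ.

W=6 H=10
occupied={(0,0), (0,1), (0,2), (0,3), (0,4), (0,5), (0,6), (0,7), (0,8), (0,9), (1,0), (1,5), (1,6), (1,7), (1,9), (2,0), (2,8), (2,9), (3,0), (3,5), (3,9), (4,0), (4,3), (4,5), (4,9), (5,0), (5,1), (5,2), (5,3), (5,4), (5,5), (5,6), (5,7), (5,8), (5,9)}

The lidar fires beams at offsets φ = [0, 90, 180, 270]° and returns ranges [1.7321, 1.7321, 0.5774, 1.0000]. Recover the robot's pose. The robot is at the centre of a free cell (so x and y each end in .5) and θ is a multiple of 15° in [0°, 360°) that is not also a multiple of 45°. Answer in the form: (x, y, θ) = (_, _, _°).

Candidates: 25 free-cell centres × 16 headings = 400 poses. Raycast each; keep the one whose scan matches to 4 dp.
  (3.5, 7.5, 105°): beam 1 = 1.5529 ≠ 1.7321 ✗
  (3.5, 1.5, 60°): beam 2 = 2.8868 ≠ 1.7321 ✗
  (1.5, 1.5, 195°): beam 1 = 0.5176 ≠ 1.7321 ✗
  (1.5, 8.5, 165°): beam 1 = 0.5176 ≠ 1.7321 ✗
  …
  (4.5, 7.5, 150°): r_1=1.7321, r_2=1.7321, r_3=0.5774, r_4=1.0000 — all match ✓
Only this pose fits every beam.

(x, y, θ) = (4.5, 7.5, 150°)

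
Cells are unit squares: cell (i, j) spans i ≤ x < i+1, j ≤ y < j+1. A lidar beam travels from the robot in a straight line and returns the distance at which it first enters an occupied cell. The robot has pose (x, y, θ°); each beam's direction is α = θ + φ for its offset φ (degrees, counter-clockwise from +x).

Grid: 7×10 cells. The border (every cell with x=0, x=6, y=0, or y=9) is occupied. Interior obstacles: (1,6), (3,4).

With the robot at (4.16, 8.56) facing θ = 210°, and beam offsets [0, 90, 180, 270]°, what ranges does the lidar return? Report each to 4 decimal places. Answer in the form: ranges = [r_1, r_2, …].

ranges = [3.1200, 3.6800, 0.8800, 0.5081]

beam 1: φ=0°, α=210°
  direction (-0.8660, -0.5000); cell (4,8); t to first gridline: x 0.1848, y 1.1200 (then +1.1547 / +2.0000)
    (3,8) via x @ 0.1848
    (3,7) via y @ 1.1200
    (2,7) via x @ 1.3395
    (1,7) via x @ 2.4942
    (1,6) via y @ 3.1200  # hit
  → r_1 = 3.1200
beam 2: φ=90°, α=300°
  direction (0.5000, -0.8660); cell (4,8); t to first gridline: x 1.6800, y 0.6466 (then +2.0000 / +1.1547)
    (4,7) via y @ 0.6466
    (5,7) via x @ 1.6800
    (5,6) via y @ 1.8013
    (5,5) via y @ 2.9560
    (6,5) via x @ 3.6800  # hit
  → r_2 = 3.6800
beam 3: φ=180°, α=30°
  direction (0.8660, 0.5000); cell (4,8); t to first gridline: x 0.9699, y 0.8800 (then +1.1547 / +2.0000)
    (4,9) via y @ 0.8800  # hit
  → r_3 = 0.8800
beam 4: φ=270°, α=120°
  direction (-0.5000, 0.8660); cell (4,8); t to first gridline: x 0.3200, y 0.5081 (then +2.0000 / +1.1547)
    (3,8) via x @ 0.3200
    (3,9) via y @ 0.5081  # hit
  → r_4 = 0.5081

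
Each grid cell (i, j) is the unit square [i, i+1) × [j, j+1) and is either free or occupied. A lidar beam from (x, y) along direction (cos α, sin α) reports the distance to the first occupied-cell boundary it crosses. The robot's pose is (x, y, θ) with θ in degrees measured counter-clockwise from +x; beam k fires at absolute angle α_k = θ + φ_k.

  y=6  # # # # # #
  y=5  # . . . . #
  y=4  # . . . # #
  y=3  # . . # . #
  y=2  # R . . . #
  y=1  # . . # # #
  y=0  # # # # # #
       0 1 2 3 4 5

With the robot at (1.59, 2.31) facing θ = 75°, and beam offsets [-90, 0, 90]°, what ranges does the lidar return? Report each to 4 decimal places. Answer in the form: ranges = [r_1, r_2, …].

ranges = [1.4597, 3.8202, 0.6108]

beam 1: φ=-90°, α=345°
  direction (0.9659, -0.2588); cell (1,2); t to first gridline: x 0.4245, y 1.1977 (then +1.0353 / +3.8637)
    (2,2) via x @ 0.4245
    (2,1) via y @ 1.1977
    (3,1) via x @ 1.4597  # hit
  → r_1 = 1.4597
beam 2: φ=0°, α=75°
  direction (0.2588, 0.9659); cell (1,2); t to first gridline: x 1.5841, y 0.7143 (then +3.8637 / +1.0353)
    (1,3) via y @ 0.7143
    (2,3) via x @ 1.5841
    (2,4) via y @ 1.7496
    (2,5) via y @ 2.7849
    (2,6) via y @ 3.8202  # hit
  → r_2 = 3.8202
beam 3: φ=90°, α=165°
  direction (-0.9659, 0.2588); cell (1,2); t to first gridline: x 0.6108, y 2.6660 (then +1.0353 / +3.8637)
    (0,2) via x @ 0.6108  # hit
  → r_3 = 0.6108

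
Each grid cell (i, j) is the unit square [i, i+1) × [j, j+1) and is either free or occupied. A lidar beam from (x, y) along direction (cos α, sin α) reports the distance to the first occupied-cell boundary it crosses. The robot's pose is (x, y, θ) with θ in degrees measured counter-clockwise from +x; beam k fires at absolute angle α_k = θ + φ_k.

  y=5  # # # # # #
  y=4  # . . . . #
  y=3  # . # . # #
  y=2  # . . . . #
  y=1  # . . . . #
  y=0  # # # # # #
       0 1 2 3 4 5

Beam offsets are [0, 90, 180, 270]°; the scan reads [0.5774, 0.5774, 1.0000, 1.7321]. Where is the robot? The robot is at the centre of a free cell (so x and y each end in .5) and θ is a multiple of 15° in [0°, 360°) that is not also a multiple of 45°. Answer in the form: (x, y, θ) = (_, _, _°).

The pose lattice has 14·16 = 224 candidates. Test each by forward raycasting.
  (3.5, 1.5, 75°): beam 1 = 1.9319 ≠ 0.5774 ✗
  (3.5, 3.5, 30°): beam 2 = 1.7321 ≠ 0.5774 ✗
  (1.5, 1.5, 330°): beam 1 = 1.0000 ≠ 0.5774 ✗
  (3.5, 2.5, 300°): beam 1 = 1.7321 ≠ 0.5774 ✗
  (2.5, 1.5, 30°): beam 1 = 2.8868 ≠ 0.5774 ✗
  …
  (1.5, 1.5, 150°): r_1=0.5774, r_2=0.5774, r_3=1.0000, r_4=1.7321 — all match ✓
Unique over the lattice → pose = (1.5, 1.5, 150°).

(x, y, θ) = (1.5, 1.5, 150°)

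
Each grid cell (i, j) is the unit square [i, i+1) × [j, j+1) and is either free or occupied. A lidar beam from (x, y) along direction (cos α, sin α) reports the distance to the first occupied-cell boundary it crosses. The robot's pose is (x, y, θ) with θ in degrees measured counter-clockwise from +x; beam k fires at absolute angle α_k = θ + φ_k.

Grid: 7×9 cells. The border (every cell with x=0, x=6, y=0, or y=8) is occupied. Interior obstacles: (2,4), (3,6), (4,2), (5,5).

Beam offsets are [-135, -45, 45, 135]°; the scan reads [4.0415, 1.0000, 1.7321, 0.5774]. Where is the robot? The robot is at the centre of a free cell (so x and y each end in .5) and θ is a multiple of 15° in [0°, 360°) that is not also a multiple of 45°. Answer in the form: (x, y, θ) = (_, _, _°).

(x, y, θ) = (2.5, 5.5, 105°)

Candidates: 31 free-cell centres × 16 headings = 496 poses. Raycast each; keep the one whose scan matches to 4 dp.
  (2.5, 5.5, 15°): beam 1 = 0.5774 ≠ 4.0415 ✗
  (4.5, 4.5, 75°): beam 1 = 3.0000 ≠ 4.0415 ✗
  (5.5, 2.5, 210°): beam 1 = 1.9319 ≠ 4.0415 ✗
  (1.5, 4.5, 255°): beam 1 = 1.0000 ≠ 4.0415 ✗
  …
  (2.5, 5.5, 105°): r_1=4.0415, r_2=1.0000, r_3=1.7321, r_4=0.5774 — all match ✓
No second candidate reproduces the full scan.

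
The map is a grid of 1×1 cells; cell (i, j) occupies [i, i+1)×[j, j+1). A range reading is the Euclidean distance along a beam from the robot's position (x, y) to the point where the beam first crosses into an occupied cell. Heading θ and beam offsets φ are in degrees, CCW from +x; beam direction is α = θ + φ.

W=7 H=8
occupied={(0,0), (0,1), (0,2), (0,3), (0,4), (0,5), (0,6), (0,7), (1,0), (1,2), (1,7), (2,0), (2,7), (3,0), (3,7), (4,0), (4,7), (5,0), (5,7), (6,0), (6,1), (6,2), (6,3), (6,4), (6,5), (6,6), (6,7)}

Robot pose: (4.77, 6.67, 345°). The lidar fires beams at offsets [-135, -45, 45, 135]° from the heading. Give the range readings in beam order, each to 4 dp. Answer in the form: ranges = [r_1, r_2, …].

beam 1: φ=-135°, α=210°
  cosα=-0.8660 sinα=-0.5000 | (4,6) | tMaxX 0.8891 tMaxY 1.3400 | tΔX 1.1547 tΔY 2.0000
    t=0.8891 [x] (3,6)
    t=1.3400 [y] (3,5)
    t=2.0438 [x] (2,5)
    t=3.1985 [x] (1,5)
    t=3.3400 [y] (1,4)
    t=4.3532 [x] (0,4) — stop
  → r_1 = 4.3532
beam 2: φ=-45°, α=300°
  cosα=0.5000 sinα=-0.8660 | (4,6) | tMaxX 0.4600 tMaxY 0.7736 | tΔX 2.0000 tΔY 1.1547
    t=0.4600 [x] (5,6)
    t=0.7736 [y] (5,5)
    t=1.9283 [y] (5,4)
    t=2.4600 [x] (6,4) — stop
  → r_2 = 2.4600
beam 3: φ=45°, α=30°
  cosα=0.8660 sinα=0.5000 | (4,6) | tMaxX 0.2656 tMaxY 0.6600 | tΔX 1.1547 tΔY 2.0000
    t=0.2656 [x] (5,6)
    t=0.6600 [y] (5,7) — stop
  → r_3 = 0.6600
beam 4: φ=135°, α=120°
  cosα=-0.5000 sinα=0.8660 | (4,6) | tMaxX 1.5400 tMaxY 0.3811 | tΔX 2.0000 tΔY 1.1547
    t=0.3811 [y] (4,7) — stop
  → r_4 = 0.3811

ranges = [4.3532, 2.4600, 0.6600, 0.3811]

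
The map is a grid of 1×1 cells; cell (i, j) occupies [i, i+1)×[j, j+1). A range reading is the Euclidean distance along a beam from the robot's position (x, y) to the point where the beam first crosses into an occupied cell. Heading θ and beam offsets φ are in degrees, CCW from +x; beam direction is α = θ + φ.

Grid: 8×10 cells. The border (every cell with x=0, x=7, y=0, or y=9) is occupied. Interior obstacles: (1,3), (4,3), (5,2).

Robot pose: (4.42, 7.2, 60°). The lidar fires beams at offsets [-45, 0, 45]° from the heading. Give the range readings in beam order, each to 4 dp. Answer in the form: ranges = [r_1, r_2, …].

beam 1: φ=-45°, α=15°
  d=(0.9659,0.2588)  start (4,7)  tX=0.6005 tY=3.0910  stride 1/|dx|=1.0353 1/|dy|=3.8637
    cross x-line → (5,7), t=0.6005
    cross x-line → (6,7), t=1.6357
    cross x-line → (7,7), t=2.6710 (wall)
  → r_1 = 2.6710
beam 2: φ=0°, α=60°
  d=(0.5000,0.8660)  start (4,7)  tX=1.1600 tY=0.9238  stride 1/|dx|=2.0000 1/|dy|=1.1547
    cross y-line → (4,8), t=0.9238
    cross x-line → (5,8), t=1.1600
    cross y-line → (5,9), t=2.0785 (wall)
  → r_2 = 2.0785
beam 3: φ=45°, α=105°
  d=(-0.2588,0.9659)  start (4,7)  tX=1.6228 tY=0.8282  stride 1/|dx|=3.8637 1/|dy|=1.0353
    cross y-line → (4,8), t=0.8282
    cross x-line → (3,8), t=1.6228
    cross y-line → (3,9), t=1.8635 (wall)
  → r_3 = 1.8635

ranges = [2.6710, 2.0785, 1.8635]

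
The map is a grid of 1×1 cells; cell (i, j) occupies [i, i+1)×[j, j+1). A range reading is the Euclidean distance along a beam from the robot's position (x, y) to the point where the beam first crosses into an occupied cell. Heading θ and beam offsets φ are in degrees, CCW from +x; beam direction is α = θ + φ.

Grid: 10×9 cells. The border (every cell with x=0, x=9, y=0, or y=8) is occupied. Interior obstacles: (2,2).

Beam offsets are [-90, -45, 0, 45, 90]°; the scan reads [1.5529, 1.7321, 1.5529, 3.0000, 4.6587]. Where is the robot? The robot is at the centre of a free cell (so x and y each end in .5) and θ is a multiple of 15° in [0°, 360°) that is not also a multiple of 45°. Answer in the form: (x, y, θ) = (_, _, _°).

(x, y, θ) = (4.5, 2.5, 285°)

Enumerate (i+0.5, j+0.5, θ) over the 55 free cells and 16 admissible headings. For each, cast all 5 beams and compare to the given ranges.
  (8.5, 1.5, 30°): beam 1 = 0.5774 ≠ 1.5529 ✗
  (6.5, 3.5, 195°): beam 1 = 4.6587 ≠ 1.5529 ✗
  (3.5, 3.5, 30°): beam 1 = 2.8868 ≠ 1.5529 ✗
  (8.5, 6.5, 330°): beam 1 = 6.3509 ≠ 1.5529 ✗
  (1.5, 2.5, 165°): beam 1 = 5.6940 ≠ 1.5529 ✗
  …
  (4.5, 2.5, 285°): r_1=1.5529, r_2=1.7321, r_3=1.5529, r_4=3.0000, r_5=4.6587 — all match ✓
No second candidate reproduces the full scan.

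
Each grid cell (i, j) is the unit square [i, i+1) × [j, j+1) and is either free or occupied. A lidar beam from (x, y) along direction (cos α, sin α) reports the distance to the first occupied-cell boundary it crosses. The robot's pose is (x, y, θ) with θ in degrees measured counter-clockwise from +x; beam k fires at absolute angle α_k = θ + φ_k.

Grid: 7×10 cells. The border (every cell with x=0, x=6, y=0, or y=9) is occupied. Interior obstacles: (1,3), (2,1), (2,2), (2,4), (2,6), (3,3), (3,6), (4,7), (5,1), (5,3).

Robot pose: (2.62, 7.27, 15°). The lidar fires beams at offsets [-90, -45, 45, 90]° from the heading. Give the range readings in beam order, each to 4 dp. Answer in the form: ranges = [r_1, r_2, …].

beam 1: φ=-90°, α=285°
  d=(0.2588,-0.9659)  start (2,7)  tX=1.4682 tY=0.2795  stride 1/|dx|=3.8637 1/|dy|=1.0353
    cross y-line → (2,6), t=0.2795 (wall)
  → r_1 = 0.2795
beam 2: φ=-45°, α=330°
  d=(0.8660,-0.5000)  start (2,7)  tX=0.4388 tY=0.5400  stride 1/|dx|=1.1547 1/|dy|=2.0000
    cross x-line → (3,7), t=0.4388
    cross y-line → (3,6), t=0.5400 (wall)
  → r_2 = 0.5400
beam 3: φ=45°, α=60°
  d=(0.5000,0.8660)  start (2,7)  tX=0.7600 tY=0.8429  stride 1/|dx|=2.0000 1/|dy|=1.1547
    cross x-line → (3,7), t=0.7600
    cross y-line → (3,8), t=0.8429
    cross y-line → (3,9), t=1.9976 (wall)
  → r_3 = 1.9976
beam 4: φ=90°, α=105°
  d=(-0.2588,0.9659)  start (2,7)  tX=2.3955 tY=0.7558  stride 1/|dx|=3.8637 1/|dy|=1.0353
    cross y-line → (2,8), t=0.7558
    cross y-line → (2,9), t=1.7910 (wall)
  → r_4 = 1.7910

ranges = [0.2795, 0.5400, 1.9976, 1.7910]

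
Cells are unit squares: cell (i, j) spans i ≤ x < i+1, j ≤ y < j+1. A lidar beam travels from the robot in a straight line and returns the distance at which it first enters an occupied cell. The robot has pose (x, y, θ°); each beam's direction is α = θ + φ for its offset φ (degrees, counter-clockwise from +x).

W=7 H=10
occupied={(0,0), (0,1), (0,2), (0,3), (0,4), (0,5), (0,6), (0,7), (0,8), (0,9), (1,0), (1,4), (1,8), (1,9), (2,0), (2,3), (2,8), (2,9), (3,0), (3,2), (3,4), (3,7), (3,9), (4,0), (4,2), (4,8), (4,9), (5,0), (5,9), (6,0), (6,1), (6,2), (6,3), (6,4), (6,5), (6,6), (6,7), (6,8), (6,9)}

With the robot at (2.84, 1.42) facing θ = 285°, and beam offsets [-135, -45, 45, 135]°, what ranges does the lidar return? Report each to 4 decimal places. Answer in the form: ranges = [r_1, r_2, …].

ranges = [2.1246, 0.4850, 0.8400, 0.6697]

beam 1: φ=-135°, α=150°
  cosα=-0.8660 sinα=0.5000 | (2,1) | tMaxX 0.9699 tMaxY 1.1600 | tΔX 1.1547 tΔY 2.0000
    t=0.9699 [x] (1,1)
    t=1.1600 [y] (1,2)
    t=2.1246 [x] (0,2) — stop
  → r_1 = 2.1246
beam 2: φ=-45°, α=240°
  cosα=-0.5000 sinα=-0.8660 | (2,1) | tMaxX 1.6800 tMaxY 0.4850 | tΔX 2.0000 tΔY 1.1547
    t=0.4850 [y] (2,0) — stop
  → r_2 = 0.4850
beam 3: φ=45°, α=330°
  cosα=0.8660 sinα=-0.5000 | (2,1) | tMaxX 0.1848 tMaxY 0.8400 | tΔX 1.1547 tΔY 2.0000
    t=0.1848 [x] (3,1)
    t=0.8400 [y] (3,0) — stop
  → r_3 = 0.8400
beam 4: φ=135°, α=60°
  cosα=0.5000 sinα=0.8660 | (2,1) | tMaxX 0.3200 tMaxY 0.6697 | tΔX 2.0000 tΔY 1.1547
    t=0.3200 [x] (3,1)
    t=0.6697 [y] (3,2) — stop
  → r_4 = 0.6697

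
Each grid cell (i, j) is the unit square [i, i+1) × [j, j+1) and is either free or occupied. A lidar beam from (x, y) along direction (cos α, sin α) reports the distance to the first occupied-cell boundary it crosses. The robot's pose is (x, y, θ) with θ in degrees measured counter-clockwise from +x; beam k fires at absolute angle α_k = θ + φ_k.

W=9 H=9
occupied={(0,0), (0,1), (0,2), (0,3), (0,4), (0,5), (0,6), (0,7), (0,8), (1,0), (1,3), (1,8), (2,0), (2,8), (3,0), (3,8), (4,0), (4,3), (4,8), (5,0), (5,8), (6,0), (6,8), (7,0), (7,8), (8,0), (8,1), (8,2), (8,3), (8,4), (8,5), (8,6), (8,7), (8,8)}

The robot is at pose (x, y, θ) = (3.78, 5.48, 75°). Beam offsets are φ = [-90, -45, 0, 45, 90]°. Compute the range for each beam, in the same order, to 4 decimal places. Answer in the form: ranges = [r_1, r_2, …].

ranges = [4.3689, 4.8728, 2.6089, 2.9098, 2.8781]

beam 1: φ=-90°, α=345°
  direction (0.9659, -0.2588); cell (3,5); t to first gridline: x 0.2278, y 1.8546 (then +1.0353 / +3.8637)
    (4,5) via x @ 0.2278
    (5,5) via x @ 1.2630
    (5,4) via y @ 1.8546
    (6,4) via x @ 2.2983
    (7,4) via x @ 3.3336
    (8,4) via x @ 4.3689  # hit
  → r_1 = 4.3689
beam 2: φ=-45°, α=30°
  direction (0.8660, 0.5000); cell (3,5); t to first gridline: x 0.2540, y 1.0400 (then +1.1547 / +2.0000)
    (4,5) via x @ 0.2540
    (4,6) via y @ 1.0400
    (5,6) via x @ 1.4087
    (6,6) via x @ 2.5634
    (6,7) via y @ 3.0400
    (7,7) via x @ 3.7181
    (8,7) via x @ 4.8728  # hit
  → r_2 = 4.8728
beam 3: φ=0°, α=75°
  direction (0.2588, 0.9659); cell (3,5); t to first gridline: x 0.8500, y 0.5383 (then +3.8637 / +1.0353)
    (3,6) via y @ 0.5383
    (4,6) via x @ 0.8500
    (4,7) via y @ 1.5736
    (4,8) via y @ 2.6089  # hit
  → r_3 = 2.6089
beam 4: φ=45°, α=120°
  direction (-0.5000, 0.8660); cell (3,5); t to first gridline: x 1.5600, y 0.6004 (then +2.0000 / +1.1547)
    (3,6) via y @ 0.6004
    (2,6) via x @ 1.5600
    (2,7) via y @ 1.7551
    (2,8) via y @ 2.9098  # hit
  → r_4 = 2.9098
beam 5: φ=90°, α=165°
  direction (-0.9659, 0.2588); cell (3,5); t to first gridline: x 0.8075, y 2.0091 (then +1.0353 / +3.8637)
    (2,5) via x @ 0.8075
    (1,5) via x @ 1.8428
    (1,6) via y @ 2.0091
    (0,6) via x @ 2.8781  # hit
  → r_5 = 2.8781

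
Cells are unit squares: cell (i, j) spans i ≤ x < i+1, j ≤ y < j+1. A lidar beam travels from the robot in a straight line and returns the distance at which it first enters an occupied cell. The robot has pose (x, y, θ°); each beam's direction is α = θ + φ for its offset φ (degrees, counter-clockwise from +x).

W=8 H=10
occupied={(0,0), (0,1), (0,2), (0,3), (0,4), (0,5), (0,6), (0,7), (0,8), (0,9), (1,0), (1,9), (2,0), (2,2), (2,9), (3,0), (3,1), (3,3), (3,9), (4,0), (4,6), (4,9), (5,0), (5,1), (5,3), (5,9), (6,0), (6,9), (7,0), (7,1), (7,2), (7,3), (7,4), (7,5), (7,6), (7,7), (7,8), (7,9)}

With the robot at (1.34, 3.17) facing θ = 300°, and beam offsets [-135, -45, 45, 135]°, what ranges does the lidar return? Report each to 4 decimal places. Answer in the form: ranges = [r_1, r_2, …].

beam 1: φ=-135°, α=165°
  cosα=-0.9659 sinα=0.2588 | (1,3) | tMaxX 0.3520 tMaxY 3.2069 | tΔX 1.0353 tΔY 3.8637
    t=0.3520 [x] (0,3) — stop
  → r_1 = 0.3520
beam 2: φ=-45°, α=255°
  cosα=-0.2588 sinα=-0.9659 | (1,3) | tMaxX 1.3137 tMaxY 0.1760 | tΔX 3.8637 tΔY 1.0353
    t=0.1760 [y] (1,2)
    t=1.2113 [y] (1,1)
    t=1.3137 [x] (0,1) — stop
  → r_2 = 1.3137
beam 3: φ=45°, α=345°
  cosα=0.9659 sinα=-0.2588 | (1,3) | tMaxX 0.6833 tMaxY 0.6568 | tΔX 1.0353 tΔY 3.8637
    t=0.6568 [y] (1,2)
    t=0.6833 [x] (2,2) — stop
  → r_3 = 0.6833
beam 4: φ=135°, α=75°
  cosα=0.2588 sinα=0.9659 | (1,3) | tMaxX 2.5500 tMaxY 0.8593 | tΔX 3.8637 tΔY 1.0353
    t=0.8593 [y] (1,4)
    t=1.8946 [y] (1,5)
    t=2.5500 [x] (2,5)
    t=2.9298 [y] (2,6)
    t=3.9651 [y] (2,7)
    t=5.0004 [y] (2,8)
    t=6.0357 [y] (2,9) — stop
  → r_4 = 6.0357

ranges = [0.3520, 1.3137, 0.6833, 6.0357]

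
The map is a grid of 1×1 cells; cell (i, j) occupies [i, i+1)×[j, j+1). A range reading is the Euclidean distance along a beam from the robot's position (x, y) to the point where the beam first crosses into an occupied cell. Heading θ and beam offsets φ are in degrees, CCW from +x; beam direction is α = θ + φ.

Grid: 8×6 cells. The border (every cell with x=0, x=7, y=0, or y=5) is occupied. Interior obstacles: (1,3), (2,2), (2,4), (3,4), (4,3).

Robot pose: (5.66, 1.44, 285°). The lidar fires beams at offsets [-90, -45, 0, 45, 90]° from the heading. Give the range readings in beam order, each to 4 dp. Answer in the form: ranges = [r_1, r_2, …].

beam 1: φ=-90°, α=195°
  direction (-0.9659, -0.2588); cell (5,1); t to first gridline: x 0.6833, y 1.7000 (then +1.0353 / +3.8637)
    (4,1) via x @ 0.6833
    (4,0) via y @ 1.7000  # hit
  → r_1 = 1.7000
beam 2: φ=-45°, α=240°
  direction (-0.5000, -0.8660); cell (5,1); t to first gridline: x 1.3200, y 0.5081 (then +2.0000 / +1.1547)
    (5,0) via y @ 0.5081  # hit
  → r_2 = 0.5081
beam 3: φ=0°, α=285°
  direction (0.2588, -0.9659); cell (5,1); t to first gridline: x 1.3137, y 0.4555 (then +3.8637 / +1.0353)
    (5,0) via y @ 0.4555  # hit
  → r_3 = 0.4555
beam 4: φ=45°, α=330°
  direction (0.8660, -0.5000); cell (5,1); t to first gridline: x 0.3926, y 0.8800 (then +1.1547 / +2.0000)
    (6,1) via x @ 0.3926
    (6,0) via y @ 0.8800  # hit
  → r_4 = 0.8800
beam 5: φ=90°, α=15°
  direction (0.9659, 0.2588); cell (5,1); t to first gridline: x 0.3520, y 2.1637 (then +1.0353 / +3.8637)
    (6,1) via x @ 0.3520
    (7,1) via x @ 1.3873  # hit
  → r_5 = 1.3873

ranges = [1.7000, 0.5081, 0.4555, 0.8800, 1.3873]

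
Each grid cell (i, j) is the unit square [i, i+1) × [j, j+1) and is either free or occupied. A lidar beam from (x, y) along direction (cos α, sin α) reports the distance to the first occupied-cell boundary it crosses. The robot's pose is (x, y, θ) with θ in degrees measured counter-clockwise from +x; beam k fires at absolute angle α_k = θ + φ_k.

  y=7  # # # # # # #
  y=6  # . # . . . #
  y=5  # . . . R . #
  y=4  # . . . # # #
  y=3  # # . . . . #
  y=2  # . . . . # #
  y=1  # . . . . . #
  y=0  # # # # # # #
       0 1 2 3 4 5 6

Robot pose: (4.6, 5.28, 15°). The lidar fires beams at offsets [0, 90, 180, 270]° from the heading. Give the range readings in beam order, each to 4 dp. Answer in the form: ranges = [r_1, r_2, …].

beam 1: φ=0°, α=15°
  direction (0.9659, 0.2588); cell (4,5); t to first gridline: x 0.4141, y 2.7819 (then +1.0353 / +3.8637)
    (5,5) via x @ 0.4141
    (6,5) via x @ 1.4494  # hit
  → r_1 = 1.4494
beam 2: φ=90°, α=105°
  direction (-0.2588, 0.9659); cell (4,5); t to first gridline: x 2.3182, y 0.7454 (then +3.8637 / +1.0353)
    (4,6) via y @ 0.7454
    (4,7) via y @ 1.7807  # hit
  → r_2 = 1.7807
beam 3: φ=180°, α=195°
  direction (-0.9659, -0.2588); cell (4,5); t to first gridline: x 0.6212, y 1.0818 (then +1.0353 / +3.8637)
    (3,5) via x @ 0.6212
    (3,4) via y @ 1.0818
    (2,4) via x @ 1.6564
    (1,4) via x @ 2.6917
    (0,4) via x @ 3.7270  # hit
  → r_3 = 3.7270
beam 4: φ=270°, α=285°
  direction (0.2588, -0.9659); cell (4,5); t to first gridline: x 1.5455, y 0.2899 (then +3.8637 / +1.0353)
    (4,4) via y @ 0.2899  # hit
  → r_4 = 0.2899

ranges = [1.4494, 1.7807, 3.7270, 0.2899]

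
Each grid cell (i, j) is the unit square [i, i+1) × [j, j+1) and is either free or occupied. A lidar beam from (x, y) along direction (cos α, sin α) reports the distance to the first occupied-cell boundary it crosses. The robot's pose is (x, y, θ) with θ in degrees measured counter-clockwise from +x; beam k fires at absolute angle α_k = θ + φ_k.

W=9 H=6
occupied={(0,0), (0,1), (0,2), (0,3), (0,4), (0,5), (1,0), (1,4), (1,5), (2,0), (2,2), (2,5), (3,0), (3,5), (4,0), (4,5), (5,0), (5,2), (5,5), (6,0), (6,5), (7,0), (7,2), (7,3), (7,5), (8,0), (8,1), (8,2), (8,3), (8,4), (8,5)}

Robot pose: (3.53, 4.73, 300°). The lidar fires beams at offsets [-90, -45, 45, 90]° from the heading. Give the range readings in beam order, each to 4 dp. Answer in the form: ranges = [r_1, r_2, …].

ranges = [2.9214, 2.0478, 3.5924, 0.5400]

beam 1: φ=-90°, α=210°
  cosα=-0.8660 sinα=-0.5000 | (3,4) | tMaxX 0.6120 tMaxY 1.4600 | tΔX 1.1547 tΔY 2.0000
    t=0.6120 [x] (2,4)
    t=1.4600 [y] (2,3)
    t=1.7667 [x] (1,3)
    t=2.9214 [x] (0,3) — stop
  → r_1 = 2.9214
beam 2: φ=-45°, α=255°
  cosα=-0.2588 sinα=-0.9659 | (3,4) | tMaxX 2.0478 tMaxY 0.7558 | tΔX 3.8637 tΔY 1.0353
    t=0.7558 [y] (3,3)
    t=1.7910 [y] (3,2)
    t=2.0478 [x] (2,2) — stop
  → r_2 = 2.0478
beam 3: φ=45°, α=345°
  cosα=0.9659 sinα=-0.2588 | (3,4) | tMaxX 0.4866 tMaxY 2.8205 | tΔX 1.0353 tΔY 3.8637
    t=0.4866 [x] (4,4)
    t=1.5219 [x] (5,4)
    t=2.5571 [x] (6,4)
    t=2.8205 [y] (6,3)
    t=3.5924 [x] (7,3) — stop
  → r_3 = 3.5924
beam 4: φ=90°, α=30°
  cosα=0.8660 sinα=0.5000 | (3,4) | tMaxX 0.5427 tMaxY 0.5400 | tΔX 1.1547 tΔY 2.0000
    t=0.5400 [y] (3,5) — stop
  → r_4 = 0.5400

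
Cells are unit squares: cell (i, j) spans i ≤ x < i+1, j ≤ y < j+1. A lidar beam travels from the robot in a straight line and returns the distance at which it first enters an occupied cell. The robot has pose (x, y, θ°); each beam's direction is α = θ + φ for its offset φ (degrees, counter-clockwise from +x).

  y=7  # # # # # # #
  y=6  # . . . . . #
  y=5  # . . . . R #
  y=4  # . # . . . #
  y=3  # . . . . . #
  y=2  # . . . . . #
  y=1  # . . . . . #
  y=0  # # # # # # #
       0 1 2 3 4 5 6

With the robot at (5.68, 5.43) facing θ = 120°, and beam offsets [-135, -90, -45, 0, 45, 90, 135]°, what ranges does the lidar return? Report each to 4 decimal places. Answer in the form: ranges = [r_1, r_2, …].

beam 1: φ=-135°, α=345°
  dir = (cos 345°, sin 345°) = (0.9659, -0.2588); from cell (5,5)
  next x-line at t=0.3313, next y-line at t=1.6614; Δt_x=1.0353, Δt_y=3.8637
    x: enter (6,5) at t=0.3313 ← occupied
  → r_1 = 0.3313
beam 2: φ=-90°, α=30°
  dir = (cos 30°, sin 30°) = (0.8660, 0.5000); from cell (5,5)
  next x-line at t=0.3695, next y-line at t=1.1400; Δt_x=1.1547, Δt_y=2.0000
    x: enter (6,5) at t=0.3695 ← occupied
  → r_2 = 0.3695
beam 3: φ=-45°, α=75°
  dir = (cos 75°, sin 75°) = (0.2588, 0.9659); from cell (5,5)
  next x-line at t=1.2364, next y-line at t=0.5901; Δt_x=3.8637, Δt_y=1.0353
    y: enter (5,6) at t=0.5901
    x: enter (6,6) at t=1.2364 ← occupied
  → r_3 = 1.2364
beam 4: φ=0°, α=120°
  dir = (cos 120°, sin 120°) = (-0.5000, 0.8660); from cell (5,5)
  next x-line at t=1.3600, next y-line at t=0.6582; Δt_x=2.0000, Δt_y=1.1547
    y: enter (5,6) at t=0.6582
    x: enter (4,6) at t=1.3600
    y: enter (4,7) at t=1.8129 ← occupied
  → r_4 = 1.8129
beam 5: φ=45°, α=165°
  dir = (cos 165°, sin 165°) = (-0.9659, 0.2588); from cell (5,5)
  next x-line at t=0.7040, next y-line at t=2.2023; Δt_x=1.0353, Δt_y=3.8637
    x: enter (4,5) at t=0.7040
    x: enter (3,5) at t=1.7393
    y: enter (3,6) at t=2.2023
    x: enter (2,6) at t=2.7745
    x: enter (1,6) at t=3.8098
    x: enter (0,6) at t=4.8451 ← occupied
  → r_5 = 4.8451
beam 6: φ=90°, α=210°
  dir = (cos 210°, sin 210°) = (-0.8660, -0.5000); from cell (5,5)
  next x-line at t=0.7852, next y-line at t=0.8600; Δt_x=1.1547, Δt_y=2.0000
    x: enter (4,5) at t=0.7852
    y: enter (4,4) at t=0.8600
    x: enter (3,4) at t=1.9399
    y: enter (3,3) at t=2.8600
    x: enter (2,3) at t=3.0946
    x: enter (1,3) at t=4.2493
    y: enter (1,2) at t=4.8600
    x: enter (0,2) at t=5.4040 ← occupied
  → r_6 = 5.4040
beam 7: φ=135°, α=255°
  dir = (cos 255°, sin 255°) = (-0.2588, -0.9659); from cell (5,5)
  next x-line at t=2.6273, next y-line at t=0.4452; Δt_x=3.8637, Δt_y=1.0353
    y: enter (5,4) at t=0.4452
    y: enter (5,3) at t=1.4804
    y: enter (5,2) at t=2.5157
    x: enter (4,2) at t=2.6273
    y: enter (4,1) at t=3.5510
    y: enter (4,0) at t=4.5863 ← occupied
  → r_7 = 4.5863

ranges = [0.3313, 0.3695, 1.2364, 1.8129, 4.8451, 5.4040, 4.5863]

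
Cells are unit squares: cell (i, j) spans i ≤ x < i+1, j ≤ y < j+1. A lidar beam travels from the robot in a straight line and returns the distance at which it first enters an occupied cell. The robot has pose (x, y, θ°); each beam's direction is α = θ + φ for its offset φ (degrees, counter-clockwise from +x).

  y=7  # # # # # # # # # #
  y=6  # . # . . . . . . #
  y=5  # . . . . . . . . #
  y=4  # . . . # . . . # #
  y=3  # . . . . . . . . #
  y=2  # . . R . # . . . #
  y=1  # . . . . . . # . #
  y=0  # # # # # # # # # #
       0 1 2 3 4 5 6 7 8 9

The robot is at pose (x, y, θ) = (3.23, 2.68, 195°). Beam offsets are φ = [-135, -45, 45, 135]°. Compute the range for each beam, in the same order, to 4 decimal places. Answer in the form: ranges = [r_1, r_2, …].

ranges = [1.5400, 2.5750, 1.9399, 3.3600]

beam 1: φ=-135°, α=60°
  d=(0.5000,0.8660)  start (3,2)  tX=1.5400 tY=0.3695  stride 1/|dx|=2.0000 1/|dy|=1.1547
    cross y-line → (3,3), t=0.3695
    cross y-line → (3,4), t=1.5242
    cross x-line → (4,4), t=1.5400 (wall)
  → r_1 = 1.5400
beam 2: φ=-45°, α=150°
  d=(-0.8660,0.5000)  start (3,2)  tX=0.2656 tY=0.6400  stride 1/|dx|=1.1547 1/|dy|=2.0000
    cross x-line → (2,2), t=0.2656
    cross y-line → (2,3), t=0.6400
    cross x-line → (1,3), t=1.4203
    cross x-line → (0,3), t=2.5750 (wall)
  → r_2 = 2.5750
beam 3: φ=45°, α=240°
  d=(-0.5000,-0.8660)  start (3,2)  tX=0.4600 tY=0.7852  stride 1/|dx|=2.0000 1/|dy|=1.1547
    cross x-line → (2,2), t=0.4600
    cross y-line → (2,1), t=0.7852
    cross y-line → (2,0), t=1.9399 (wall)
  → r_3 = 1.9399
beam 4: φ=135°, α=330°
  d=(0.8660,-0.5000)  start (3,2)  tX=0.8891 tY=1.3600  stride 1/|dx|=1.1547 1/|dy|=2.0000
    cross x-line → (4,2), t=0.8891
    cross y-line → (4,1), t=1.3600
    cross x-line → (5,1), t=2.0438
    cross x-line → (6,1), t=3.1985
    cross y-line → (6,0), t=3.3600 (wall)
  → r_4 = 3.3600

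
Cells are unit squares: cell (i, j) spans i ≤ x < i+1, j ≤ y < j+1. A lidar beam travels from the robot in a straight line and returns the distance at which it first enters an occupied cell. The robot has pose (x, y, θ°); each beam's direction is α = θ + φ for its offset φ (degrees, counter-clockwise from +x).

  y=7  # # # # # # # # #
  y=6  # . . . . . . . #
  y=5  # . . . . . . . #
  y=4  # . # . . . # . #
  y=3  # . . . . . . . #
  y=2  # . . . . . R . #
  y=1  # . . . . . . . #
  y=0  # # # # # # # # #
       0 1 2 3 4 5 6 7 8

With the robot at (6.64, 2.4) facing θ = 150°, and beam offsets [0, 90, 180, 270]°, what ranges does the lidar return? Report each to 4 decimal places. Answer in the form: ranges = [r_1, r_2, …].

ranges = [4.2031, 1.6166, 1.5704, 2.7200]

beam 1: φ=0°, α=150°
  dir = (cos 150°, sin 150°) = (-0.8660, 0.5000); from cell (6,2)
  next x-line at t=0.7390, next y-line at t=1.2000; Δt_x=1.1547, Δt_y=2.0000
    x: enter (5,2) at t=0.7390
    y: enter (5,3) at t=1.2000
    x: enter (4,3) at t=1.8937
    x: enter (3,3) at t=3.0484
    y: enter (3,4) at t=3.2000
    x: enter (2,4) at t=4.2031 ← occupied
  → r_1 = 4.2031
beam 2: φ=90°, α=240°
  dir = (cos 240°, sin 240°) = (-0.5000, -0.8660); from cell (6,2)
  next x-line at t=1.2800, next y-line at t=0.4619; Δt_x=2.0000, Δt_y=1.1547
    y: enter (6,1) at t=0.4619
    x: enter (5,1) at t=1.2800
    y: enter (5,0) at t=1.6166 ← occupied
  → r_2 = 1.6166
beam 3: φ=180°, α=330°
  dir = (cos 330°, sin 330°) = (0.8660, -0.5000); from cell (6,2)
  next x-line at t=0.4157, next y-line at t=0.8000; Δt_x=1.1547, Δt_y=2.0000
    x: enter (7,2) at t=0.4157
    y: enter (7,1) at t=0.8000
    x: enter (8,1) at t=1.5704 ← occupied
  → r_3 = 1.5704
beam 4: φ=270°, α=60°
  dir = (cos 60°, sin 60°) = (0.5000, 0.8660); from cell (6,2)
  next x-line at t=0.7200, next y-line at t=0.6928; Δt_x=2.0000, Δt_y=1.1547
    y: enter (6,3) at t=0.6928
    x: enter (7,3) at t=0.7200
    y: enter (7,4) at t=1.8475
    x: enter (8,4) at t=2.7200 ← occupied
  → r_4 = 2.7200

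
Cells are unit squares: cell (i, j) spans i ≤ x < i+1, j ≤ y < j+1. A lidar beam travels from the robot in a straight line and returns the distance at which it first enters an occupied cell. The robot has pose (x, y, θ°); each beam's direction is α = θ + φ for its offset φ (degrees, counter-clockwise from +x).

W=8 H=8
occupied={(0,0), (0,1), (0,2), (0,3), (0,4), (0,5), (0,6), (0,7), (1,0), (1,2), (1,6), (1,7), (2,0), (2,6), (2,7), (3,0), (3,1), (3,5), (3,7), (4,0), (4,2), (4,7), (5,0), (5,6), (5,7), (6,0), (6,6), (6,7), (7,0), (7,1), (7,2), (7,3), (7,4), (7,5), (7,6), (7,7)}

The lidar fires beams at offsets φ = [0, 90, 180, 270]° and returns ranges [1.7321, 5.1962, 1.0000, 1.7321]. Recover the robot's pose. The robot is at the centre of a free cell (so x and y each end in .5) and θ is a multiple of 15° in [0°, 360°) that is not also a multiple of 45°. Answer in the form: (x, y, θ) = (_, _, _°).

Candidates: 28 free-cell centres × 16 headings = 448 poses. Raycast each; keep the one whose scan matches to 4 dp.
  (4.5, 3.5, 330°): beam 1 = 2.8868 ≠ 1.7321 ✗
  (5.5, 3.5, 285°): beam 1 = 2.5882 ≠ 1.7321 ✗
  (3.5, 6.5, 60°): beam 1 = 0.5774 ≠ 1.7321 ✗
  …
  (2.5, 4.5, 240°): r_1=1.7321, r_2=5.1962, r_3=1.0000, r_4=1.7321 — all match ✓
No second candidate reproduces the full scan.

(x, y, θ) = (2.5, 4.5, 240°)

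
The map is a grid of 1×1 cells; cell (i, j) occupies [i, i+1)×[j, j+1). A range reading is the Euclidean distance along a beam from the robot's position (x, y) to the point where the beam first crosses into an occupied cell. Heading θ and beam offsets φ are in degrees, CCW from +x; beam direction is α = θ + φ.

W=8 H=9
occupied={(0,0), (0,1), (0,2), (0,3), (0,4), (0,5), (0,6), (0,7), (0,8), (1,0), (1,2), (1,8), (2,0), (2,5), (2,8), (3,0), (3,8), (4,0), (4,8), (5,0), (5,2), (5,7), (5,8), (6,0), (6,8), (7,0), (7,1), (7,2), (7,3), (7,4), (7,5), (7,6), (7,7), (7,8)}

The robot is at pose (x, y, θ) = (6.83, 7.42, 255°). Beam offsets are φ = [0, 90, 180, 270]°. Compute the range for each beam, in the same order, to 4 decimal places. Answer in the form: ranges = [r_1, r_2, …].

ranges = [4.5759, 0.1760, 0.6005, 0.8593]

beam 1: φ=0°, α=255°
  direction (-0.2588, -0.9659); cell (6,7); t to first gridline: x 3.2069, y 0.4348 (then +3.8637 / +1.0353)
    (6,6) via y @ 0.4348
    (6,5) via y @ 1.4701
    (6,4) via y @ 2.5054
    (5,4) via x @ 3.2069
    (5,3) via y @ 3.5406
    (5,2) via y @ 4.5759  # hit
  → r_1 = 4.5759
beam 2: φ=90°, α=345°
  direction (0.9659, -0.2588); cell (6,7); t to first gridline: x 0.1760, y 1.6228 (then +1.0353 / +3.8637)
    (7,7) via x @ 0.1760  # hit
  → r_2 = 0.1760
beam 3: φ=180°, α=75°
  direction (0.2588, 0.9659); cell (6,7); t to first gridline: x 0.6568, y 0.6005 (then +3.8637 / +1.0353)
    (6,8) via y @ 0.6005  # hit
  → r_3 = 0.6005
beam 4: φ=270°, α=165°
  direction (-0.9659, 0.2588); cell (6,7); t to first gridline: x 0.8593, y 2.2409 (then +1.0353 / +3.8637)
    (5,7) via x @ 0.8593  # hit
  → r_4 = 0.8593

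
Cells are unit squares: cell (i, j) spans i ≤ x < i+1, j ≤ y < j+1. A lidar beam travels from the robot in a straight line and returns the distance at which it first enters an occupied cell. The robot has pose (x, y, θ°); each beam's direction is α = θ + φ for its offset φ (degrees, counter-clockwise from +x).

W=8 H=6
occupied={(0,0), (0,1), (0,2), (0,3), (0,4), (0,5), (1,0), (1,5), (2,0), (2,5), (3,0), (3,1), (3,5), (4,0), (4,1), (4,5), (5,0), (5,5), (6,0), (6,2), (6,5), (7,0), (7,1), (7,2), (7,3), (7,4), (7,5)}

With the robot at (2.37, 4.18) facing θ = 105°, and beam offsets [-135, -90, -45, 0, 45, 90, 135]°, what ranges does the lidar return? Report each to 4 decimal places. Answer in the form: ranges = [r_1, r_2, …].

ranges = [4.1916, 3.1682, 0.9469, 0.8489, 1.5819, 1.4183, 2.7400]

beam 1: φ=-135°, α=330°
  dir = (cos 330°, sin 330°) = (0.8660, -0.5000); from cell (2,4)
  next x-line at t=0.7275, next y-line at t=0.3600; Δt_x=1.1547, Δt_y=2.0000
    y: enter (2,3) at t=0.3600
    x: enter (3,3) at t=0.7275
    x: enter (4,3) at t=1.8822
    y: enter (4,2) at t=2.3600
    x: enter (5,2) at t=3.0369
    x: enter (6,2) at t=4.1916 ← occupied
  → r_1 = 4.1916
beam 2: φ=-90°, α=15°
  dir = (cos 15°, sin 15°) = (0.9659, 0.2588); from cell (2,4)
  next x-line at t=0.6522, next y-line at t=3.1682; Δt_x=1.0353, Δt_y=3.8637
    x: enter (3,4) at t=0.6522
    x: enter (4,4) at t=1.6875
    x: enter (5,4) at t=2.7228
    y: enter (5,5) at t=3.1682 ← occupied
  → r_2 = 3.1682
beam 3: φ=-45°, α=60°
  dir = (cos 60°, sin 60°) = (0.5000, 0.8660); from cell (2,4)
  next x-line at t=1.2600, next y-line at t=0.9469; Δt_x=2.0000, Δt_y=1.1547
    y: enter (2,5) at t=0.9469 ← occupied
  → r_3 = 0.9469
beam 4: φ=0°, α=105°
  dir = (cos 105°, sin 105°) = (-0.2588, 0.9659); from cell (2,4)
  next x-line at t=1.4296, next y-line at t=0.8489; Δt_x=3.8637, Δt_y=1.0353
    y: enter (2,5) at t=0.8489 ← occupied
  → r_4 = 0.8489
beam 5: φ=45°, α=150°
  dir = (cos 150°, sin 150°) = (-0.8660, 0.5000); from cell (2,4)
  next x-line at t=0.4272, next y-line at t=1.6400; Δt_x=1.1547, Δt_y=2.0000
    x: enter (1,4) at t=0.4272
    x: enter (0,4) at t=1.5819 ← occupied
  → r_5 = 1.5819
beam 6: φ=90°, α=195°
  dir = (cos 195°, sin 195°) = (-0.9659, -0.2588); from cell (2,4)
  next x-line at t=0.3831, next y-line at t=0.6955; Δt_x=1.0353, Δt_y=3.8637
    x: enter (1,4) at t=0.3831
    y: enter (1,3) at t=0.6955
    x: enter (0,3) at t=1.4183 ← occupied
  → r_6 = 1.4183
beam 7: φ=135°, α=240°
  dir = (cos 240°, sin 240°) = (-0.5000, -0.8660); from cell (2,4)
  next x-line at t=0.7400, next y-line at t=0.2078; Δt_x=2.0000, Δt_y=1.1547
    y: enter (2,3) at t=0.2078
    x: enter (1,3) at t=0.7400
    y: enter (1,2) at t=1.3625
    y: enter (1,1) at t=2.5172
    x: enter (0,1) at t=2.7400 ← occupied
  → r_7 = 2.7400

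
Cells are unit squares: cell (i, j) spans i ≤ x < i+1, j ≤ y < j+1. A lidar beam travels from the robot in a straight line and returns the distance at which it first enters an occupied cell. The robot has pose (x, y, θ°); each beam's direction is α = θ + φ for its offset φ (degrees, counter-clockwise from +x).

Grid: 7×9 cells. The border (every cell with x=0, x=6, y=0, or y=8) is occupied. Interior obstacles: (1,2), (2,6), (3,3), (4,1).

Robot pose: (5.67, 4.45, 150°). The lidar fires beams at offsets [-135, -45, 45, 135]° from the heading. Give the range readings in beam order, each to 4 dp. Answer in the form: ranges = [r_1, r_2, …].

ranges = [0.3416, 3.6752, 1.7387, 1.2750]

beam 1: φ=-135°, α=15°
  direction (0.9659, 0.2588); cell (5,4); t to first gridline: x 0.3416, y 2.1250 (then +1.0353 / +3.8637)
    (6,4) via x @ 0.3416  # hit
  → r_1 = 0.3416
beam 2: φ=-45°, α=105°
  direction (-0.2588, 0.9659); cell (5,4); t to first gridline: x 2.5887, y 0.5694 (then +3.8637 / +1.0353)
    (5,5) via y @ 0.5694
    (5,6) via y @ 1.6047
    (4,6) via x @ 2.5887
    (4,7) via y @ 2.6400
    (4,8) via y @ 3.6752  # hit
  → r_2 = 3.6752
beam 3: φ=45°, α=195°
  direction (-0.9659, -0.2588); cell (5,4); t to first gridline: x 0.6936, y 1.7387 (then +1.0353 / +3.8637)
    (4,4) via x @ 0.6936
    (3,4) via x @ 1.7289
    (3,3) via y @ 1.7387  # hit
  → r_3 = 1.7387
beam 4: φ=135°, α=285°
  direction (0.2588, -0.9659); cell (5,4); t to first gridline: x 1.2750, y 0.4659 (then +3.8637 / +1.0353)
    (5,3) via y @ 0.4659
    (6,3) via x @ 1.2750  # hit
  → r_4 = 1.2750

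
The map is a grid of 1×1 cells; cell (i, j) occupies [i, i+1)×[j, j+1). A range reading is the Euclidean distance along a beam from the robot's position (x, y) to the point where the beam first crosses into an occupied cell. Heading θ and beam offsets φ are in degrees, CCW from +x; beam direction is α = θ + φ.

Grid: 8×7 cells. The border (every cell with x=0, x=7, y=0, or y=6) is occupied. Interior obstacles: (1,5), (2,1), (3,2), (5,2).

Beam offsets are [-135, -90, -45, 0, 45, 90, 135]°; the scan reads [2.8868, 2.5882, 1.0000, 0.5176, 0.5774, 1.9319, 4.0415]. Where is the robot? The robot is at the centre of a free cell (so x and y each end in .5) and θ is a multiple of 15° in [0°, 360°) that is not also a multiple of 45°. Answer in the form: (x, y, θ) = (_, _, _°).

Enumerate (i+0.5, j+0.5, θ) over the 26 free cells and 16 admissible headings. For each, cast all 7 beams and compare to the given ranges.
  (4.5, 3.5, 165°): beam 3 = 2.8868 ≠ 1.0000 ✗
  (2.5, 5.5, 105°): beam 1 = 5.1962 ≠ 2.8868 ✗
  (4.5, 2.5, 345°): beam 1 = 0.5774 ≠ 2.8868 ✗
  (4.5, 5.5, 210°): beam 1 = 0.5176 ≠ 2.8868 ✗
  …
  (4.5, 5.5, 75°): r_1=2.8868, r_2=2.5882, r_3=1.0000, r_4=0.5176, r_5=0.5774, r_6=1.9319, r_7=4.0415 — all match ✓
No second candidate reproduces the full scan.

(x, y, θ) = (4.5, 5.5, 75°)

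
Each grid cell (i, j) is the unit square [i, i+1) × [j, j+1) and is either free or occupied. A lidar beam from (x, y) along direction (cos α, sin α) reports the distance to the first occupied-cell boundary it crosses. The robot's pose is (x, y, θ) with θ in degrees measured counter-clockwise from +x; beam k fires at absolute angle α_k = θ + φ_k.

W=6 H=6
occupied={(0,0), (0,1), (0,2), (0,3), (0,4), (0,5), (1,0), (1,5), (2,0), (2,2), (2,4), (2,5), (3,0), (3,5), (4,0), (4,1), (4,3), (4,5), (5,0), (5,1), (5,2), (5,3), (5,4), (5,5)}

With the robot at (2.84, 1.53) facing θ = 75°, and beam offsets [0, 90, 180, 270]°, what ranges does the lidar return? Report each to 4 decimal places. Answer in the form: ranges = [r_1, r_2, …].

beam 1: φ=0°, α=75°
  dir = (cos 75°, sin 75°) = (0.2588, 0.9659); from cell (2,1)
  next x-line at t=0.6182, next y-line at t=0.4866; Δt_x=3.8637, Δt_y=1.0353
    y: enter (2,2) at t=0.4866 ← occupied
  → r_1 = 0.4866
beam 2: φ=90°, α=165°
  dir = (cos 165°, sin 165°) = (-0.9659, 0.2588); from cell (2,1)
  next x-line at t=0.8696, next y-line at t=1.8159; Δt_x=1.0353, Δt_y=3.8637
    x: enter (1,1) at t=0.8696
    y: enter (1,2) at t=1.8159
    x: enter (0,2) at t=1.9049 ← occupied
  → r_2 = 1.9049
beam 3: φ=180°, α=255°
  dir = (cos 255°, sin 255°) = (-0.2588, -0.9659); from cell (2,1)
  next x-line at t=3.2455, next y-line at t=0.5487; Δt_x=3.8637, Δt_y=1.0353
    y: enter (2,0) at t=0.5487 ← occupied
  → r_3 = 0.5487
beam 4: φ=270°, α=345°
  dir = (cos 345°, sin 345°) = (0.9659, -0.2588); from cell (2,1)
  next x-line at t=0.1656, next y-line at t=2.0478; Δt_x=1.0353, Δt_y=3.8637
    x: enter (3,1) at t=0.1656
    x: enter (4,1) at t=1.2009 ← occupied
  → r_4 = 1.2009

ranges = [0.4866, 1.9049, 0.5487, 1.2009]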